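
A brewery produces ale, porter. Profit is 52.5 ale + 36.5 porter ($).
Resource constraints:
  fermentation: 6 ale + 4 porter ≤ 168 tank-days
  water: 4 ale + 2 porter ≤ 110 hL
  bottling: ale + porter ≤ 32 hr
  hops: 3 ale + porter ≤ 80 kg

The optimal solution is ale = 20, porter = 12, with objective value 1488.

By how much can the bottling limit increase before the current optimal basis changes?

Binding constraints: fermentation, bottling. The basis is B = [[6,4],[1,1]] with det 2.
Per unit increase in bottling, x* moves by d = (-2, 3).
The basis stays optimal until ale reaches 0; allowable increase = 10 hr.

10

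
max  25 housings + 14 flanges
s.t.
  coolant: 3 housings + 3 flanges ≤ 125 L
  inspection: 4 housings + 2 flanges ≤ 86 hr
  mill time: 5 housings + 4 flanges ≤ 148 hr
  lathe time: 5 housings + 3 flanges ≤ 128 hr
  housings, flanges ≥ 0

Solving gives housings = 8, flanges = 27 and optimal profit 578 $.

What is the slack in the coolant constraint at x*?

20

coolant used = 3·8 + 3·27 = 105; slack = 125 − 105 = 20.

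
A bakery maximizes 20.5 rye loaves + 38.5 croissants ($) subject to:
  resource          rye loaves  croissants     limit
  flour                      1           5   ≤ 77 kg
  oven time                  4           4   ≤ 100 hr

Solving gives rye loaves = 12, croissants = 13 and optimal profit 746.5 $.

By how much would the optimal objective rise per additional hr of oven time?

Check each constraint at x*: flour 77/77 (tight); oven time 100/100 (tight).
From A_Bᵀ y = c: 1·y_flour + 4·y_oven time = 20.5; 5·y_flour + 4·y_oven time = 38.5.
This yields shadow prices y_flour = 4.5, y_oven time = 4.
Shadow price of oven time = 4.

4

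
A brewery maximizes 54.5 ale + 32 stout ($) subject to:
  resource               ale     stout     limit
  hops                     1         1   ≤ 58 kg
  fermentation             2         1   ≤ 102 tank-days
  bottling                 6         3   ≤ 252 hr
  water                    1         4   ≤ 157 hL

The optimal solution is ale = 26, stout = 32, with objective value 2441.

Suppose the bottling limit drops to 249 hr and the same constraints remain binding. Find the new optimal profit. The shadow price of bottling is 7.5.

Δb = -3, so new z* = 2441 + (7.5)·(-3) = 2441 − 22.5 = 2418.5.

2418.5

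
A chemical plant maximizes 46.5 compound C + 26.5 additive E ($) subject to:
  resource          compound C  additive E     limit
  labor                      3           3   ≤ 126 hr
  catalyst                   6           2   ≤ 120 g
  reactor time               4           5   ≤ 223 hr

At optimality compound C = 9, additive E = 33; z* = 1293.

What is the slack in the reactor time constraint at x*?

reactor time used = 4·9 + 5·33 = 201; slack = 223 − 201 = 22.

22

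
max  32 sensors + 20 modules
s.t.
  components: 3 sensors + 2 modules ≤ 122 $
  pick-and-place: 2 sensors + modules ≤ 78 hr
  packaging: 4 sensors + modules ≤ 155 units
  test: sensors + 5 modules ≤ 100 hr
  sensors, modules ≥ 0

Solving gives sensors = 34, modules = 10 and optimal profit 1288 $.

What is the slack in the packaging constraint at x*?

packaging used = 4·34 + 1·10 = 146; slack = 155 − 146 = 9.

9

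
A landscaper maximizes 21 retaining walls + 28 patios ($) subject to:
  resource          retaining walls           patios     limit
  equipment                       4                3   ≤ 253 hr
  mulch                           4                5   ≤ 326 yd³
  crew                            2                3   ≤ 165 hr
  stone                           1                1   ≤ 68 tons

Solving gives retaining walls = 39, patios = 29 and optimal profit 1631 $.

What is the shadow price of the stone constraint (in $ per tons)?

Check each constraint at x*: equipment 243/253 (slack 10); mulch 301/326 (slack 25); crew 165/165 (tight); stone 68/68 (tight).
By complementary slackness, y = 0 for the non-binding constraints.
From A_Bᵀ y = c: 2·y_crew + 1·y_stone = 21; 3·y_crew + 1·y_stone = 28.
Solving: y_crew = 7, y_stone = 7.
Shadow price of stone = 7.

7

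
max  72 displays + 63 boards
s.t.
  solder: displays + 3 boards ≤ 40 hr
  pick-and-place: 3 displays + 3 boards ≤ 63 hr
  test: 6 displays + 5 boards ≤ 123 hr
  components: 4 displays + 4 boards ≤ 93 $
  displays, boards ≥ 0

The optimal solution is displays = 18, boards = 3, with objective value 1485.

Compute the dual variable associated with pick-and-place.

Check each constraint at x*: solder 27/40 (slack 13); pick-and-place 63/63 (tight); test 123/123 (tight); components 84/93 (slack 9).
Since solder, components are not tight, their duals are 0.
Dual feasibility on the basic columns requires 3·y_pick-and-place + 6·y_test = 72, 3·y_pick-and-place + 5·y_test = 63.
→ y_pick-and-place = 6 and y_test = 9.
Shadow price of pick-and-place = 6.

6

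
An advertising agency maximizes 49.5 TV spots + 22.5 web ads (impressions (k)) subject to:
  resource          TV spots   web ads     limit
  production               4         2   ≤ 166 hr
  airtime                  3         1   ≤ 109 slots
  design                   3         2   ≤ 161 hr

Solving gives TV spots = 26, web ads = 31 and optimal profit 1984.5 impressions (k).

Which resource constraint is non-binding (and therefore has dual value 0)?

production: 166/166 (binding)
airtime: 109/109 (binding)
design: 140/161 (slack 21)
By complementary slackness, a constraint with positive slack has shadow price 0 → design.

design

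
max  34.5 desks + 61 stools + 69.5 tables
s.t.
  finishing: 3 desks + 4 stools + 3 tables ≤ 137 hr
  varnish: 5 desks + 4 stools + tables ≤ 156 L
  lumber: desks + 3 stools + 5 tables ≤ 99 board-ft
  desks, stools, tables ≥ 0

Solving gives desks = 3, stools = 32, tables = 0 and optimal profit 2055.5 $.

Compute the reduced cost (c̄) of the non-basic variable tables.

-1

Check each constraint at x*: finishing 137/137 (tight); varnish 143/156 (slack 13); lumber 99/99 (tight).
By complementary slackness, y = 0 for the non-binding constraint.
The binding rows give the dual system: 3·y_finishing + 1·y_lumber = 34.5 and 4·y_finishing + 3·y_lumber = 61.
Solving: y_finishing = 8.5, y_lumber = 9.
Reduced cost of tables: c₃ − yᵀa₃ = 69.5 − (8.5·3 + 9·5) = 69.5 − 70.5 = -1.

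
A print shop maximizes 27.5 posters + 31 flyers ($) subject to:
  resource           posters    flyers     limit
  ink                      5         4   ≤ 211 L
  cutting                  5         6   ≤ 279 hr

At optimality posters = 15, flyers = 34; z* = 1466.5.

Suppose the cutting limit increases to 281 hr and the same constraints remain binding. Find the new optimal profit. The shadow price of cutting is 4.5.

1475.5

Δb = 2, so new z* = 1466.5 + (4.5)·(2) = 1466.5 + 9 = 1475.5.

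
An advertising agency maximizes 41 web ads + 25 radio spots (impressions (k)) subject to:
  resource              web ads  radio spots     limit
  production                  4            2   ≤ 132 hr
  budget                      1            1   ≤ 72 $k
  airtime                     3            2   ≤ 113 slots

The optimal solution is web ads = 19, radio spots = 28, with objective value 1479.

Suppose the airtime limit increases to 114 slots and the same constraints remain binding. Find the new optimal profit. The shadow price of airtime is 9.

1488

Δb = 1, so new z* = 1479 + (9)·(1) = 1479 + 9 = 1488.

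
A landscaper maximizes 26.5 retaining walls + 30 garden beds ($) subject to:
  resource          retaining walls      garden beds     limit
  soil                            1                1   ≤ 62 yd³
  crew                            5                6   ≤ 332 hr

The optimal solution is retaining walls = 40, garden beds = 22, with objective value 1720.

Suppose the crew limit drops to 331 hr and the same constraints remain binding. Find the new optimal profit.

At the optimum: soil uses 62 of 62 (binding); crew uses 332 of 332 (binding).
Dual feasibility on the basic columns requires 1·y_soil + 5·y_crew = 26.5, 1·y_soil + 6·y_crew = 30.
Solving: y_soil = 9, y_crew = 3.5.
Δz = y_crew·Δb = 3.5 × (-1) = -3.5, so new z* = 1720 − 3.5 = 1716.5.

1716.5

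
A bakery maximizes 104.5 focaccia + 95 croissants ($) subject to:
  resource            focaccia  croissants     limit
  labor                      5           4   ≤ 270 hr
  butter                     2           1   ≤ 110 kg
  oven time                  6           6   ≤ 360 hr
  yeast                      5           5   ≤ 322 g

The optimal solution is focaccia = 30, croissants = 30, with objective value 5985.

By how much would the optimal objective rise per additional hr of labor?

9.5

Binding: labor and oven time. Non-binding: butter (20 unused), yeast (22 unused).
Slack constraints have shadow price 0 (complementary slackness).
Dual feasibility on the basic columns requires 5·y_labor + 6·y_oven time = 104.5, 4·y_labor + 6·y_oven time = 95.
This yields shadow prices y_labor = 9.5, y_oven time = 9.5.
Shadow price of labor = 9.5.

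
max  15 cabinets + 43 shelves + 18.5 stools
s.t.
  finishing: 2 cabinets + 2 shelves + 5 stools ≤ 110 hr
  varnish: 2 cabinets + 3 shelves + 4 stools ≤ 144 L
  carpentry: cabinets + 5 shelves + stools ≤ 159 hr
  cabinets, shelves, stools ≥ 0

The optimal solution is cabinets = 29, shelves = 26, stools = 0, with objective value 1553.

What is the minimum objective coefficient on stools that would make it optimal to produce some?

At the optimum: finishing uses 110 of 110 (binding); varnish uses 136 of 144 (slack = 8); carpentry uses 159 of 159 (binding).
Since varnish is not tight, its dual is 0.
Dual feasibility on the basic columns requires 2·y_finishing + 1·y_carpentry = 15, 2·y_finishing + 5·y_carpentry = 43.
→ y_finishing = 4 and y_carpentry = 7.
stools enters the basis when its profit ≥ yᵀa₃ = 4·5 + 7·1 = 27.

27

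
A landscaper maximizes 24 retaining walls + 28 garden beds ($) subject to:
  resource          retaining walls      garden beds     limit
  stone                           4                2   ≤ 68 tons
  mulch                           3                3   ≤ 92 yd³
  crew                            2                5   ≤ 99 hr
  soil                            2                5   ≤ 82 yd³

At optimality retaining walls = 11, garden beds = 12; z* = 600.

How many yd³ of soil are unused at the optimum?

soil used = 2·11 + 5·12 = 82; slack = 82 − 82 = 0.

0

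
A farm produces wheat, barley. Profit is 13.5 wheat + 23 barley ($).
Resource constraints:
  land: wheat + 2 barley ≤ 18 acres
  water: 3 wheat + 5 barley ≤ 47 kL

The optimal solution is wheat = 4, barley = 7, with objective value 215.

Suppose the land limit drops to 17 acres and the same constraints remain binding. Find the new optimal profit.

Check each constraint at x*: land 18/18 (tight); water 47/47 (tight).
Dual feasibility on the basic columns requires 1·y_land + 3·y_water = 13.5, 2·y_land + 5·y_water = 23.
→ y_land = 1.5 and y_water = 4.
Δz = y_land·Δb = 1.5 × (-1) = -1.5, so new z* = 215 − 1.5 = 213.5.

213.5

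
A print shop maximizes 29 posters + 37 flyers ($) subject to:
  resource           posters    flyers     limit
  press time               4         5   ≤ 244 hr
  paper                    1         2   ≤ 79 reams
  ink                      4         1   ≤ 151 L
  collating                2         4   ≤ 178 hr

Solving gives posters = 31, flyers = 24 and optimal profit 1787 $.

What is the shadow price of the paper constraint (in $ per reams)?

1

Binding: press time and paper. Non-binding: ink (3 unused), collating (20 unused).
Since ink, collating are not tight, their duals are 0.
Dual feasibility on the basic columns requires 4·y_press time + 1·y_paper = 29, 5·y_press time + 2·y_paper = 37.
This yields shadow prices y_press time = 7, y_paper = 1.
Shadow price of paper = 1.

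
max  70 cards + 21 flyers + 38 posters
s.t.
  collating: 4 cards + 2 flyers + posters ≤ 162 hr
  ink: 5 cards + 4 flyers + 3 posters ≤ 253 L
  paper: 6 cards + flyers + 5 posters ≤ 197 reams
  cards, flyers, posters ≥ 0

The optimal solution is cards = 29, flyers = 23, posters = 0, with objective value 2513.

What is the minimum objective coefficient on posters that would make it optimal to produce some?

42

Binding: collating and paper. Non-binding: ink (16 unused).
Slack constraints have shadow price 0 (complementary slackness).
The binding rows give the dual system: 4·y_collating + 6·y_paper = 70 and 2·y_collating + 1·y_paper = 21.
→ y_collating = 7 and y_paper = 7.
posters enters the basis when its profit ≥ yᵀa₃ = 7·1 + 7·5 = 42.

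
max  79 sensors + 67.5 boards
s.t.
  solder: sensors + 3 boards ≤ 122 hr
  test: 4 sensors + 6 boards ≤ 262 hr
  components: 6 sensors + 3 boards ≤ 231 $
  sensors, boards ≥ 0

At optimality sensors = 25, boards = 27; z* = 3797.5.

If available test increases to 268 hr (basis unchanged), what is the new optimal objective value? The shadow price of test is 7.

3839.5

Δb = 6, so new z* = 3797.5 + (7)·(6) = 3797.5 + 42 = 3839.5.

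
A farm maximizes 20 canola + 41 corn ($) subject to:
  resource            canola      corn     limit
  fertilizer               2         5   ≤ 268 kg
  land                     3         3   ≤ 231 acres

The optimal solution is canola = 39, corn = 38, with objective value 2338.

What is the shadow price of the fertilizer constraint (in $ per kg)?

At the optimum: fertilizer uses 268 of 268 (binding); land uses 231 of 231 (binding).
From A_Bᵀ y = c: 2·y_fertilizer + 3·y_land = 20; 5·y_fertilizer + 3·y_land = 41.
→ y_fertilizer = 7 and y_land = 2.
Shadow price of fertilizer = 7.

7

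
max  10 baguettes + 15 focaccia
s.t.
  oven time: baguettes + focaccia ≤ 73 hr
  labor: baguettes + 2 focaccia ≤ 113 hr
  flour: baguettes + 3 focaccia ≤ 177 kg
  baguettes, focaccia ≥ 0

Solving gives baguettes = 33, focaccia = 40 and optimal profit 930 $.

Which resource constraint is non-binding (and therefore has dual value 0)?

flour

oven time: 73/73 (binding)
labor: 113/113 (binding)
flour: 153/177 (slack 24)
By complementary slackness, a constraint with positive slack has shadow price 0 → flour.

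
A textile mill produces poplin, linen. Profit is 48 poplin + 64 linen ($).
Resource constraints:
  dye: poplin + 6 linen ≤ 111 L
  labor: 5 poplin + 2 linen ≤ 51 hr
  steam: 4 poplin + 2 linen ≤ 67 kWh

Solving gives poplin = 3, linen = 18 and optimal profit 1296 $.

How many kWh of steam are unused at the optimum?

steam used = 4·3 + 2·18 = 48; slack = 67 − 48 = 19.

19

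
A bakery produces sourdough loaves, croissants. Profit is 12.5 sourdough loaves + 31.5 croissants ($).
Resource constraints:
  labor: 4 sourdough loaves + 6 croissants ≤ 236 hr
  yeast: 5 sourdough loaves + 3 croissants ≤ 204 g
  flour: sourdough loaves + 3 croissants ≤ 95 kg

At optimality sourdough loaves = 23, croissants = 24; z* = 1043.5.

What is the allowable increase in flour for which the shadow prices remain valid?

23

Binding constraints: labor, flour. The basis is B = [[4,6],[1,3]] with det 6.
Per unit increase in flour, x* moves by d = (-1, 0.6667).
The basis stays optimal until sourdough loaves reaches 0; allowable increase = 23 kg.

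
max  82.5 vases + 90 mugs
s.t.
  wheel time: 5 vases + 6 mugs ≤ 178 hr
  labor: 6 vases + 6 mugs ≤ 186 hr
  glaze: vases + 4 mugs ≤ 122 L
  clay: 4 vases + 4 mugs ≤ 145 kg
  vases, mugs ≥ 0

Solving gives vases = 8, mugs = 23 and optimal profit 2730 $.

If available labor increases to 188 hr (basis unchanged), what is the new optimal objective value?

2745

Check each constraint at x*: wheel time 178/178 (tight); labor 186/186 (tight); glaze 100/122 (slack 22); clay 124/145 (slack 21).
Slack constraints have shadow price 0 (complementary slackness).
Dual feasibility on the basic columns requires 5·y_wheel time + 6·y_labor = 82.5, 6·y_wheel time + 6·y_labor = 90.
→ y_wheel time = 7.5 and y_labor = 7.5.
Δz = y_labor·Δb = 7.5 × (2) = 15, so new z* = 2730 + 15 = 2745.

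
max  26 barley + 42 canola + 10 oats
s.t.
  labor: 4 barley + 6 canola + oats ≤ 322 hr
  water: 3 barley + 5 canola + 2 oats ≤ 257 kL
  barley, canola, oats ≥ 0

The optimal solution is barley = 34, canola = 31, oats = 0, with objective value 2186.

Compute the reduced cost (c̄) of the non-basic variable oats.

Both labor and water are binding at x*.
From A_Bᵀ y = c: 4·y_labor + 3·y_water = 26; 6·y_labor + 5·y_water = 42.
This yields shadow prices y_labor = 2, y_water = 6.
Reduced cost of oats: c₃ − yᵀa₃ = 10 − (2·1 + 6·2) = 10 − 14 = -4.

-4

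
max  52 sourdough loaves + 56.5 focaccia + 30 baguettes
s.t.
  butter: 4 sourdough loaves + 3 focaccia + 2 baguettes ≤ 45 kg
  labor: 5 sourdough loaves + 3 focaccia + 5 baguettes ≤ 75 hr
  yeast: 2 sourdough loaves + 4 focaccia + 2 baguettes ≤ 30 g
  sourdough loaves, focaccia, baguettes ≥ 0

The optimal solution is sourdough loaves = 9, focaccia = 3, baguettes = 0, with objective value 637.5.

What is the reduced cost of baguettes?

-3

Binding: butter and yeast. Non-binding: labor (21 unused).
Since labor is not tight, its dual is 0.
From A_Bᵀ y = c: 4·y_butter + 2·y_yeast = 52; 3·y_butter + 4·y_yeast = 56.5.
This yields shadow prices y_butter = 9.5, y_yeast = 7.
Reduced cost of baguettes: c₃ − yᵀa₃ = 30 − (9.5·2 + 7·2) = 30 − 33 = -3.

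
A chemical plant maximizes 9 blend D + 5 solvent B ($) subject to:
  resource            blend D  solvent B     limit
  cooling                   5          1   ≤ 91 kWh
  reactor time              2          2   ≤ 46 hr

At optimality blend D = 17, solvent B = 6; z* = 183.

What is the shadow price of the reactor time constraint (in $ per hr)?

Both cooling and reactor time are binding at x*.
Dual feasibility on the basic columns requires 5·y_cooling + 2·y_reactor time = 9, 1·y_cooling + 2·y_reactor time = 5.
This yields shadow prices y_cooling = 1, y_reactor time = 2.
Shadow price of reactor time = 2.

2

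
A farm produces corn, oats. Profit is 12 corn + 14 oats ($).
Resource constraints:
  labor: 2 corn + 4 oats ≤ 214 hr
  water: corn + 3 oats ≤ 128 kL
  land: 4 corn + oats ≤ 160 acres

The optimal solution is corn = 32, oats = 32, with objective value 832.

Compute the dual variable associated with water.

Check each constraint at x*: labor 192/214 (slack 22); water 128/128 (tight); land 160/160 (tight).
Slack constraints have shadow price 0 (complementary slackness).
The binding rows give the dual system: 1·y_water + 4·y_land = 12 and 3·y_water + 1·y_land = 14.
→ y_water = 4 and y_land = 2.
Shadow price of water = 4.

4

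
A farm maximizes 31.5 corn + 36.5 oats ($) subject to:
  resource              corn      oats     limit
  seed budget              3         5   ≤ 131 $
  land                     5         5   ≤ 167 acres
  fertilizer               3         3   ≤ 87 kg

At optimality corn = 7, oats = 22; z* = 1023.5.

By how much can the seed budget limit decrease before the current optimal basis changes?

44

Binding constraints: seed budget, fertilizer. The basis is B = [[3,5],[3,3]] with det -6.
Per unit decrease in seed budget, x* moves by d = (0.5, -0.5).
The basis stays optimal until oats reaches 0; allowable decrease = 44 $.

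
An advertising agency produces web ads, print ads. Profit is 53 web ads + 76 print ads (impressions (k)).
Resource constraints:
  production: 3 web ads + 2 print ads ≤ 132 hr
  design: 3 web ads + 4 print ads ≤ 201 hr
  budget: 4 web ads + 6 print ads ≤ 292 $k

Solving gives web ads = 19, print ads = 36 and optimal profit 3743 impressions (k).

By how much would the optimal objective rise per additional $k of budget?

Check each constraint at x*: production 129/132 (slack 3); design 201/201 (tight); budget 292/292 (tight).
Slack constraints have shadow price 0 (complementary slackness).
Dual feasibility on the basic columns requires 3·y_design + 4·y_budget = 53, 4·y_design + 6·y_budget = 76.
→ y_design = 7 and y_budget = 8.
Shadow price of budget = 8.

8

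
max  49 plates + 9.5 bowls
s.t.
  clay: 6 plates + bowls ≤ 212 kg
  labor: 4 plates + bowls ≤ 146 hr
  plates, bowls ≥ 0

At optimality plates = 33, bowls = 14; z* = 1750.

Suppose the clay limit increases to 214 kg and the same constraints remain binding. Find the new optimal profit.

1761

Both clay and labor are binding at x*.
From A_Bᵀ y = c: 6·y_clay + 4·y_labor = 49; 1·y_clay + 1·y_labor = 9.5.
This yields shadow prices y_clay = 5.5, y_labor = 4.
Δz = y_clay·Δb = 5.5 × (2) = 11, so new z* = 1750 + 11 = 1761.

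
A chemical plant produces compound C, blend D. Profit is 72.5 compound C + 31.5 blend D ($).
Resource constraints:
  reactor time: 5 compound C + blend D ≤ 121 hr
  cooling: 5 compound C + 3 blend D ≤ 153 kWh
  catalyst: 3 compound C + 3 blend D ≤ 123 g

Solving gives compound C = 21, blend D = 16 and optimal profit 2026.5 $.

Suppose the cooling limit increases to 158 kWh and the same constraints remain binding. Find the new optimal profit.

Check each constraint at x*: reactor time 121/121 (tight); cooling 153/153 (tight); catalyst 111/123 (slack 12).
By complementary slackness, y = 0 for the non-binding constraint.
From A_Bᵀ y = c: 5·y_reactor time + 5·y_cooling = 72.5; 1·y_reactor time + 3·y_cooling = 31.5.
→ y_reactor time = 6 and y_cooling = 8.5.
Δz = y_cooling·Δb = 8.5 × (5) = 42.5, so new z* = 2026.5 + 42.5 = 2069.

2069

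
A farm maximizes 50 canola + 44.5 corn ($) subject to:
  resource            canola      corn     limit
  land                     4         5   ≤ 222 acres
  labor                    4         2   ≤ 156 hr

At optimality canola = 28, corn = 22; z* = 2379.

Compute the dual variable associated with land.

Both land and labor are binding at x*.
Dual feasibility on the basic columns requires 4·y_land + 4·y_labor = 50, 5·y_land + 2·y_labor = 44.5.
→ y_land = 6.5 and y_labor = 6.
Shadow price of land = 6.5.

6.5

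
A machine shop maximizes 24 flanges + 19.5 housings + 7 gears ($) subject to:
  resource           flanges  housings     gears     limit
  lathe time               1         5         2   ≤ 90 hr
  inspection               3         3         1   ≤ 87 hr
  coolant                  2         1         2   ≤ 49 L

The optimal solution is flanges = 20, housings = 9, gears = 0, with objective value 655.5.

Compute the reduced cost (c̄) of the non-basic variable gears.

-7

Binding: inspection and coolant. Non-binding: lathe time (25 unused).
Since lathe time is not tight, its dual is 0.
From A_Bᵀ y = c: 3·y_inspection + 2·y_coolant = 24; 3·y_inspection + 1·y_coolant = 19.5.
Solving: y_inspection = 5, y_coolant = 4.5.
Reduced cost of gears: c₃ − yᵀa₃ = 7 − (5·1 + 4.5·2) = 7 − 14 = -7.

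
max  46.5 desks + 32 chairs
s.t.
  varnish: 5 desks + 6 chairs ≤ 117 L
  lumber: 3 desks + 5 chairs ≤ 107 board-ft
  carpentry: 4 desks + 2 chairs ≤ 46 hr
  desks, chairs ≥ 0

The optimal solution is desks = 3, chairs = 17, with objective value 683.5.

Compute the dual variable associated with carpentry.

8.5

At the optimum: varnish uses 117 of 117 (binding); lumber uses 94 of 107 (slack = 13); carpentry uses 46 of 46 (binding).
Since lumber is not tight, its dual is 0.
The binding rows give the dual system: 5·y_varnish + 4·y_carpentry = 46.5 and 6·y_varnish + 2·y_carpentry = 32.
→ y_varnish = 2.5 and y_carpentry = 8.5.
Shadow price of carpentry = 8.5.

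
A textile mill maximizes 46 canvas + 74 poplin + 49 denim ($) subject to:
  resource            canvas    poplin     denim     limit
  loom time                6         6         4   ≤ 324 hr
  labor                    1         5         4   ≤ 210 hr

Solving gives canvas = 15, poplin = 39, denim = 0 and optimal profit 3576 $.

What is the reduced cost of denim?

-5

At the optimum: loom time uses 324 of 324 (binding); labor uses 210 of 210 (binding).
Dual feasibility on the basic columns requires 6·y_loom time + 1·y_labor = 46, 6·y_loom time + 5·y_labor = 74.
Solving: y_loom time = 6.5, y_labor = 7.
Reduced cost of denim: c₃ − yᵀa₃ = 49 − (6.5·4 + 7·4) = 49 − 54 = -5.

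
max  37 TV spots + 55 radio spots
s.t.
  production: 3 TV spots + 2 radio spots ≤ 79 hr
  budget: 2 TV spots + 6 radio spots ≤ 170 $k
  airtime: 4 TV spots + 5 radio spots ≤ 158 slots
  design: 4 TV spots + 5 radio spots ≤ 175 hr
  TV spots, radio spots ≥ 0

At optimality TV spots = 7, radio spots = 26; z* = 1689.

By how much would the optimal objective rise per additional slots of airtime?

8

At the optimum: production uses 73 of 79 (slack = 6); budget uses 170 of 170 (binding); airtime uses 158 of 158 (binding); design uses 158 of 175 (slack = 17).
By complementary slackness, y = 0 for the non-binding constraints.
Dual feasibility on the basic columns requires 2·y_budget + 4·y_airtime = 37, 6·y_budget + 5·y_airtime = 55.
This yields shadow prices y_budget = 2.5, y_airtime = 8.
Shadow price of airtime = 8.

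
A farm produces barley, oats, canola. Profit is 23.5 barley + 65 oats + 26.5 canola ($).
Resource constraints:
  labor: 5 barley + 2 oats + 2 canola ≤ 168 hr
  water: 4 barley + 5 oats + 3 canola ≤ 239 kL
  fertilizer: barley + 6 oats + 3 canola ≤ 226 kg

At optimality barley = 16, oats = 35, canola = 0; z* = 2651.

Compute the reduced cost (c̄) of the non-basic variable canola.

-8

At the optimum: labor uses 150 of 168 (slack = 18); water uses 239 of 239 (binding); fertilizer uses 226 of 226 (binding).
By complementary slackness, y = 0 for the non-binding constraint.
The binding rows give the dual system: 4·y_water + 1·y_fertilizer = 23.5 and 5·y_water + 6·y_fertilizer = 65.
Solving: y_water = 4, y_fertilizer = 7.5.
Reduced cost of canola: c₃ − yᵀa₃ = 26.5 − (4·3 + 7.5·3) = 26.5 − 34.5 = -8.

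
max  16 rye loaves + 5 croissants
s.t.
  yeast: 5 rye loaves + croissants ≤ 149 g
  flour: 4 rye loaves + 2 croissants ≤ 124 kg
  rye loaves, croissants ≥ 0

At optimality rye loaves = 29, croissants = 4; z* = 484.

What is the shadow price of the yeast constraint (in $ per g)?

2

At the optimum: yeast uses 149 of 149 (binding); flour uses 124 of 124 (binding).
From A_Bᵀ y = c: 5·y_yeast + 4·y_flour = 16; 1·y_yeast + 2·y_flour = 5.
→ y_yeast = 2 and y_flour = 1.5.
Shadow price of yeast = 2.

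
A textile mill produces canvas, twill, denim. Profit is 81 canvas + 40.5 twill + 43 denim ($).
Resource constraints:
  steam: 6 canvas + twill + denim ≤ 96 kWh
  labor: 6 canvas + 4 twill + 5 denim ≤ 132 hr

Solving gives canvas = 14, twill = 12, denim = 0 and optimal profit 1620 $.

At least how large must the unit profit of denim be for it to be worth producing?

49.5

Check each constraint at x*: steam 96/96 (tight); labor 132/132 (tight).
Dual feasibility on the basic columns requires 6·y_steam + 6·y_labor = 81, 1·y_steam + 4·y_labor = 40.5.
→ y_steam = 4.5 and y_labor = 9.
denim enters the basis when its profit ≥ yᵀa₃ = 4.5·1 + 9·5 = 49.5.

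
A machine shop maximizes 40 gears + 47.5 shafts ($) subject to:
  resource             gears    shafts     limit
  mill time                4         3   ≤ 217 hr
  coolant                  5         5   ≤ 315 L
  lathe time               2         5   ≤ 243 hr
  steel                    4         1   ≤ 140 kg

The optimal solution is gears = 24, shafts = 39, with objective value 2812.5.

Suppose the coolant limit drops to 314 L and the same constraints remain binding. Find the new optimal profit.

2805.5

Check each constraint at x*: mill time 213/217 (slack 4); coolant 315/315 (tight); lathe time 243/243 (tight); steel 135/140 (slack 5).
By complementary slackness, y = 0 for the non-binding constraints.
The binding rows give the dual system: 5·y_coolant + 2·y_lathe time = 40 and 5·y_coolant + 5·y_lathe time = 47.5.
This yields shadow prices y_coolant = 7, y_lathe time = 2.5.
Δz = y_coolant·Δb = 7 × (-1) = -7, so new z* = 2812.5 − 7 = 2805.5.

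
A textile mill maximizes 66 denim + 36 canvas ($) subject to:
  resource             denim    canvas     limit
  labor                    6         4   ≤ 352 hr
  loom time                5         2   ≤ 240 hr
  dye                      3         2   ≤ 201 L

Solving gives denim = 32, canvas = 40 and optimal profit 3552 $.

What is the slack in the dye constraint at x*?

25

dye used = 3·32 + 2·40 = 176; slack = 201 − 176 = 25.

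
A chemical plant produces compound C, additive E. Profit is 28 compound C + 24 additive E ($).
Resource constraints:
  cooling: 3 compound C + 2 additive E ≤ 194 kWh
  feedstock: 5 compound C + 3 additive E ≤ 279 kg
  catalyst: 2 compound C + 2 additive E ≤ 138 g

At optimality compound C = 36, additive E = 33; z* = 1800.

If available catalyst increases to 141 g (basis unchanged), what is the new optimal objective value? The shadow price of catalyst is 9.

Δb = 3, so new z* = 1800 + (9)·(3) = 1800 + 27 = 1827.

1827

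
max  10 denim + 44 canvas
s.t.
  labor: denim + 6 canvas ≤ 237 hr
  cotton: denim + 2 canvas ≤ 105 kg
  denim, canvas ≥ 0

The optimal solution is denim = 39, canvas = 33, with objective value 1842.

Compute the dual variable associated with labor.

At the optimum: labor uses 237 of 237 (binding); cotton uses 105 of 105 (binding).
Dual feasibility on the basic columns requires 1·y_labor + 1·y_cotton = 10, 6·y_labor + 2·y_cotton = 44.
This yields shadow prices y_labor = 6, y_cotton = 4.
Shadow price of labor = 6.

6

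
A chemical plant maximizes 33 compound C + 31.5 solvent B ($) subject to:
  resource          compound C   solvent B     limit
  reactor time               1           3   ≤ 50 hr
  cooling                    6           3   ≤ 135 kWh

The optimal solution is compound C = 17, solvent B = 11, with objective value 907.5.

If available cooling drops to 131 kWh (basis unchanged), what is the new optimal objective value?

At the optimum: reactor time uses 50 of 50 (binding); cooling uses 135 of 135 (binding).
From A_Bᵀ y = c: 1·y_reactor time + 6·y_cooling = 33; 3·y_reactor time + 3·y_cooling = 31.5.
Solving: y_reactor time = 6, y_cooling = 4.5.
Δz = y_cooling·Δb = 4.5 × (-4) = -18, so new z* = 907.5 − 18 = 889.5.

889.5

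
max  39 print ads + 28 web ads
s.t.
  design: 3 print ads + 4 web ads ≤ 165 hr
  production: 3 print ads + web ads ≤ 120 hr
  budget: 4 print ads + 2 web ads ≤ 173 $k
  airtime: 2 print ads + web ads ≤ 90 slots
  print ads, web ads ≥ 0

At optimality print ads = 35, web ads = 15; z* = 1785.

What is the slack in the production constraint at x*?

production used = 3·35 + 1·15 = 120; slack = 120 − 120 = 0.

0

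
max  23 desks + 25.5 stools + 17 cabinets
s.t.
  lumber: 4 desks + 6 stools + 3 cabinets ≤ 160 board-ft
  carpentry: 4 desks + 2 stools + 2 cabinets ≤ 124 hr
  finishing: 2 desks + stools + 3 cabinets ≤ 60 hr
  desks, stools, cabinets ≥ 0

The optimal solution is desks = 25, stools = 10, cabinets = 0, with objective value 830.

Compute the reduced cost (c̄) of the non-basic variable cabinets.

Check each constraint at x*: lumber 160/160 (tight); carpentry 120/124 (slack 4); finishing 60/60 (tight).
Slack constraints have shadow price 0 (complementary slackness).
The binding rows give the dual system: 4·y_lumber + 2·y_finishing = 23 and 6·y_lumber + 1·y_finishing = 25.5.
Solving: y_lumber = 3.5, y_finishing = 4.5.
Reduced cost of cabinets: c₃ − yᵀa₃ = 17 − (3.5·3 + 4.5·3) = 17 − 24 = -7.

-7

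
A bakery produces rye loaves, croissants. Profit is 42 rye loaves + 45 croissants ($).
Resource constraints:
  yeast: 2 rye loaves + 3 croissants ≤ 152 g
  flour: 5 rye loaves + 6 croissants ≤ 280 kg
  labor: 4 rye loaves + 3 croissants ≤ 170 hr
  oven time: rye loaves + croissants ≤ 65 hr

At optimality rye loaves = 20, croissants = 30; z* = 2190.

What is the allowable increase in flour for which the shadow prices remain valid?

Binding constraints: flour, labor. The basis is B = [[5,6],[4,3]] with det -9.
Per unit increase in flour, x* moves by d = (-0.3333, 0.4444).
The basis stays optimal until yeast becomes binding; allowable increase = 33 kg.

33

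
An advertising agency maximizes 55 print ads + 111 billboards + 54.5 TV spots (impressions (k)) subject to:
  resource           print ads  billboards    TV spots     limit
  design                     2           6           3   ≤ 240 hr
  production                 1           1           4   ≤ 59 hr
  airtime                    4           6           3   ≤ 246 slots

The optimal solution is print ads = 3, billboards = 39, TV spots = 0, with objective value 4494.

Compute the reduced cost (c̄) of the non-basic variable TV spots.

-1

Check each constraint at x*: design 240/240 (tight); production 42/59 (slack 17); airtime 246/246 (tight).
By complementary slackness, y = 0 for the non-binding constraint.
From A_Bᵀ y = c: 2·y_design + 4·y_airtime = 55; 6·y_design + 6·y_airtime = 111.
Solving: y_design = 9.5, y_airtime = 9.
Reduced cost of TV spots: c₃ − yᵀa₃ = 54.5 − (9.5·3 + 9·3) = 54.5 − 55.5 = -1.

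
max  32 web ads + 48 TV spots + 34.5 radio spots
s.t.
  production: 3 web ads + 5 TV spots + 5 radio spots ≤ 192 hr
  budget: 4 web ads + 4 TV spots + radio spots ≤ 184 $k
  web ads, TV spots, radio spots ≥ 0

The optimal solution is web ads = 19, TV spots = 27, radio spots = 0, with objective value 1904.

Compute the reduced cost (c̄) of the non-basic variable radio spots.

At the optimum: production uses 192 of 192 (binding); budget uses 184 of 184 (binding).
The binding rows give the dual system: 3·y_production + 4·y_budget = 32 and 5·y_production + 4·y_budget = 48.
This yields shadow prices y_production = 8, y_budget = 2.
Reduced cost of radio spots: c₃ − yᵀa₃ = 34.5 − (8·5 + 2·1) = 34.5 − 42 = -7.5.

-7.5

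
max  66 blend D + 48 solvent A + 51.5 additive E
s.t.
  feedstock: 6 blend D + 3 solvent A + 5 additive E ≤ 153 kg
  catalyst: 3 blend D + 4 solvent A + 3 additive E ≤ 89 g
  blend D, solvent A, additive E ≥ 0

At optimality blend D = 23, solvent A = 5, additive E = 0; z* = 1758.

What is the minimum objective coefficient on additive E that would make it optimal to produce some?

Both feedstock and catalyst are binding at x*.
Dual feasibility on the basic columns requires 6·y_feedstock + 3·y_catalyst = 66, 3·y_feedstock + 4·y_catalyst = 48.
Solving: y_feedstock = 8, y_catalyst = 6.
additive E enters the basis when its profit ≥ yᵀa₃ = 8·5 + 6·3 = 58.

58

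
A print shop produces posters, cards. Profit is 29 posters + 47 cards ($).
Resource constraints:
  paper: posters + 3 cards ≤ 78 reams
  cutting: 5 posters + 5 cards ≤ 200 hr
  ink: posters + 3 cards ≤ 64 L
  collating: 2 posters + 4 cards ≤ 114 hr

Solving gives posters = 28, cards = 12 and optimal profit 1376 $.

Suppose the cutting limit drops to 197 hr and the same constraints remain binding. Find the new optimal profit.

1364

Check each constraint at x*: paper 64/78 (slack 14); cutting 200/200 (tight); ink 64/64 (tight); collating 104/114 (slack 10).
Since paper, collating are not tight, their duals are 0.
From A_Bᵀ y = c: 5·y_cutting + 1·y_ink = 29; 5·y_cutting + 3·y_ink = 47.
Solving: y_cutting = 4, y_ink = 9.
Δz = y_cutting·Δb = 4 × (-3) = -12, so new z* = 1376 − 12 = 1364.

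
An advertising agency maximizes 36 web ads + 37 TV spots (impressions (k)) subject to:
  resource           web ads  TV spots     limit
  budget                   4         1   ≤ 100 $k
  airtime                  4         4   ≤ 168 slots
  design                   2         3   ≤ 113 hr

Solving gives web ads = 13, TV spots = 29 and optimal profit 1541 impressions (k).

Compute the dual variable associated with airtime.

Check each constraint at x*: budget 81/100 (slack 19); airtime 168/168 (tight); design 113/113 (tight).
By complementary slackness, y = 0 for the non-binding constraint.
The binding rows give the dual system: 4·y_airtime + 2·y_design = 36 and 4·y_airtime + 3·y_design = 37.
→ y_airtime = 8.5 and y_design = 1.
Shadow price of airtime = 8.5.

8.5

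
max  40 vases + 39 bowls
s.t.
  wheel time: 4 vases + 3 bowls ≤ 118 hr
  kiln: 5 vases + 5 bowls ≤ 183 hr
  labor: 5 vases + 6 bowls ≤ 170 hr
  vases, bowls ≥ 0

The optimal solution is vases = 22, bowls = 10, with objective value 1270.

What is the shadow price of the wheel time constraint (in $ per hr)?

At the optimum: wheel time uses 118 of 118 (binding); kiln uses 160 of 183 (slack = 23); labor uses 170 of 170 (binding).
Slack constraints have shadow price 0 (complementary slackness).
The binding rows give the dual system: 4·y_wheel time + 5·y_labor = 40 and 3·y_wheel time + 6·y_labor = 39.
Solving: y_wheel time = 5, y_labor = 4.
Shadow price of wheel time = 5.

5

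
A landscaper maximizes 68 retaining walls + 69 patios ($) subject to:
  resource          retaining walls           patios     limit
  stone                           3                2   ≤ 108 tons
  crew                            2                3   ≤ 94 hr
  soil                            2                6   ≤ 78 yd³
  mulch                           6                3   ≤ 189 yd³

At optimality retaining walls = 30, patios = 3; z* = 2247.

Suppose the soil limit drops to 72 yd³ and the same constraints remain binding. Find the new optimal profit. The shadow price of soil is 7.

Δb = -6, so new z* = 2247 + (7)·(-6) = 2247 − 42 = 2205.

2205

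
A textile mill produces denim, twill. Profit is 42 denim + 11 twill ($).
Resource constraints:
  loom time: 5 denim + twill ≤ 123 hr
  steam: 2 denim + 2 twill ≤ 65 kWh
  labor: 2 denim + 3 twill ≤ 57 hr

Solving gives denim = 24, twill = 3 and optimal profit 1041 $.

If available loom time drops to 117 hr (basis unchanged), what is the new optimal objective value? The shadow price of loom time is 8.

993

Δb = -6, so new z* = 1041 + (8)·(-6) = 1041 − 48 = 993.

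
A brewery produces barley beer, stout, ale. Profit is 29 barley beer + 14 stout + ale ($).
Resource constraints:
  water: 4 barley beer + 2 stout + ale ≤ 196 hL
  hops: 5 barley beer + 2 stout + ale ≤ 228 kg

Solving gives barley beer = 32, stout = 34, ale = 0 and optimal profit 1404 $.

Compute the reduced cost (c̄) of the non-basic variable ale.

At the optimum: water uses 196 of 196 (binding); hops uses 228 of 228 (binding).
The binding rows give the dual system: 4·y_water + 5·y_hops = 29 and 2·y_water + 2·y_hops = 14.
This yields shadow prices y_water = 6, y_hops = 1.
Reduced cost of ale: c₃ − yᵀa₃ = 1 − (6·1 + 1·1) = 1 − 7 = -6.

-6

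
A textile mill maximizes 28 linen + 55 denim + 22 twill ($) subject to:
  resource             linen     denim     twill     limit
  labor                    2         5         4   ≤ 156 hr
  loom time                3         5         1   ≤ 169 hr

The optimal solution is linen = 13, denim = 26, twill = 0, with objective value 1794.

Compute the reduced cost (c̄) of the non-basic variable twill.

Check each constraint at x*: labor 156/156 (tight); loom time 169/169 (tight).
The binding rows give the dual system: 2·y_labor + 3·y_loom time = 28 and 5·y_labor + 5·y_loom time = 55.
→ y_labor = 5 and y_loom time = 6.
Reduced cost of twill: c₃ − yᵀa₃ = 22 − (5·4 + 6·1) = 22 − 26 = -4.

-4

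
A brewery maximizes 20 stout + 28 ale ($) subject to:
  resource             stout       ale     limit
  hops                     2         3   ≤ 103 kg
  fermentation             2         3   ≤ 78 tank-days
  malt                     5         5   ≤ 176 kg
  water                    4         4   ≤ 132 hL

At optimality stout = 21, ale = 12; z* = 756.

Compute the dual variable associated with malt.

0

Binding: fermentation and water. Non-binding: hops (25 unused), malt (11 unused).
Slack constraints have shadow price 0 (complementary slackness).
Dual feasibility on the basic columns requires 2·y_fermentation + 4·y_water = 20, 3·y_fermentation + 4·y_water = 28.
This yields shadow prices y_fermentation = 8, y_water = 1.
Shadow price of malt = 0.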